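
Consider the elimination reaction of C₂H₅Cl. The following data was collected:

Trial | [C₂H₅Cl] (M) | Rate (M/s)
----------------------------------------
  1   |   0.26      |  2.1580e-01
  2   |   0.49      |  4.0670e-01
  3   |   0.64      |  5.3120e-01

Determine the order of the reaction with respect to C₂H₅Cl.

first order (1)

Step 1: Compare trials to find order n where rate₂/rate₁ = ([C₂H₅Cl]₂/[C₂H₅Cl]₁)^n
Step 2: rate₂/rate₁ = 4.0670e-01/2.1580e-01 = 1.885
Step 3: [C₂H₅Cl]₂/[C₂H₅Cl]₁ = 0.49/0.26 = 1.885
Step 4: n = ln(1.885)/ln(1.885) = 1.00 ≈ 1
Step 5: The reaction is first order in C₂H₅Cl.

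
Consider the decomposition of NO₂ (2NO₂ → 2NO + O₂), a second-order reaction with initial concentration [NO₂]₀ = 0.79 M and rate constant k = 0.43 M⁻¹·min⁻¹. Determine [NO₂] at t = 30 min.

0.07059 M

Step 1: For a second-order reaction: 1/[NO₂] = 1/[NO₂]₀ + kt
Step 2: 1/[NO₂] = 1/0.79 + 0.43 × 30
Step 3: 1/[NO₂] = 1.266 + 12.9 = 14.17
Step 4: [NO₂] = 1/14.17 = 0.07059 M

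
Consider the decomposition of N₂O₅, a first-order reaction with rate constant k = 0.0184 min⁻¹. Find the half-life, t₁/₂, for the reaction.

37.67 min

Step 1: For a first-order reaction, t₁/₂ = ln(2)/k
Step 2: t₁/₂ = ln(2)/0.0184
Step 3: t₁/₂ = 0.6931/0.0184 = 37.67 min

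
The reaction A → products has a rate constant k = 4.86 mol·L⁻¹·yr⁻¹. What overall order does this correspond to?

zeroth order (0)

Step 1: The units of k for an nth-order reaction are (concentration)^(1-n)·(time)⁻¹.
Step 2: Here k has units mol·L⁻¹·yr⁻¹, so the concentration exponent is 1.
Step 3: 1 - n = 1 ⇒ n = 0. The reaction is zeroth order.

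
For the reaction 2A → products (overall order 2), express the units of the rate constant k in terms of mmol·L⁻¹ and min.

(mmol·L⁻¹)⁻¹·min⁻¹

Step 1: For overall order n, rate = k × (concentration)^n.
Step 2: Rate has units mmol·L⁻¹·min⁻¹; concentration term has units (mmol·L⁻¹)^2.
Step 3: k = rate / (concentration)^n, so units of k = (mmol·L⁻¹)^(1-2)·min⁻¹ = (mmol·L⁻¹)⁻¹·min⁻¹.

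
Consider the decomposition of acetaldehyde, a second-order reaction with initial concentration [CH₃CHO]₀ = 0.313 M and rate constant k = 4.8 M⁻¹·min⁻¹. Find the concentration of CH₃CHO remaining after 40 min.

0.005123 M

Step 1: For a second-order reaction: 1/[CH₃CHO] = 1/[CH₃CHO]₀ + kt
Step 2: 1/[CH₃CHO] = 1/0.313 + 4.8 × 40
Step 3: 1/[CH₃CHO] = 3.195 + 192 = 195.2
Step 4: [CH₃CHO] = 1/195.2 = 0.005123 M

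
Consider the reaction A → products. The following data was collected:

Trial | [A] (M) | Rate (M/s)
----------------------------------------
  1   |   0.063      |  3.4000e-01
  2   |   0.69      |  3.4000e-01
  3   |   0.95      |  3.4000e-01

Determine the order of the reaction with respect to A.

zeroth order (0)

Step 1: Compare trials - when concentration changes, rate stays constant.
Step 2: rate₂/rate₁ = 3.4000e-01/3.4000e-01 = 1
Step 3: [A]₂/[A]₁ = 0.69/0.063 = 10.95
Step 4: Since rate ratio ≈ (conc ratio)^0, the reaction is zeroth order.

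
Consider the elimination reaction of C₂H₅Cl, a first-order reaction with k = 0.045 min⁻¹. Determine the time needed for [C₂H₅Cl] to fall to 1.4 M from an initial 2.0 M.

7.926 min

Step 1: For first-order: t = ln([C₂H₅Cl]₀/[C₂H₅Cl])/k
Step 2: t = ln(2.0/1.4)/0.045
Step 3: t = ln(1.429)/0.045
Step 4: t = 0.3567/0.045 = 7.926 min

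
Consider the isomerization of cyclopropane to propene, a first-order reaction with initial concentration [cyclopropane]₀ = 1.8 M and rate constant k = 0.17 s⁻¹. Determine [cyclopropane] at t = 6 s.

0.6491 M

Step 1: For a first-order reaction: [cyclopropane] = [cyclopropane]₀ × e^(-kt)
Step 2: [cyclopropane] = 1.8 × e^(-0.17 × 6)
Step 3: [cyclopropane] = 1.8 × e^(-1.02)
Step 4: [cyclopropane] = 1.8 × 0.360595 = 0.6491 M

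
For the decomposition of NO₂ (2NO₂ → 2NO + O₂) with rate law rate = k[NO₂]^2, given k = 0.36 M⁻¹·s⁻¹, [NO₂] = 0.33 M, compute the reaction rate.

0.0392 M/s

Step 1: Identify the rate law: rate = k[NO₂]^2
Step 2: Substitute values: rate = 0.36 × (0.33)^2
Step 3: Calculate: rate = 0.36 × 0.1089 = 0.039204 M/s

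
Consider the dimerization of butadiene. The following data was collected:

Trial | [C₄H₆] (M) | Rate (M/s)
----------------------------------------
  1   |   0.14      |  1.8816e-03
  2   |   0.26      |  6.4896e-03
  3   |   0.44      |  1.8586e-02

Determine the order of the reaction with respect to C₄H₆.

second order (2)

Step 1: Compare trials to find order n where rate₂/rate₁ = ([C₄H₆]₂/[C₄H₆]₁)^n
Step 2: rate₂/rate₁ = 6.4896e-03/1.8816e-03 = 3.449
Step 3: [C₄H₆]₂/[C₄H₆]₁ = 0.26/0.14 = 1.857
Step 4: n = ln(3.449)/ln(1.857) = 2.00 ≈ 2
Step 5: The reaction is second order in C₄H₆.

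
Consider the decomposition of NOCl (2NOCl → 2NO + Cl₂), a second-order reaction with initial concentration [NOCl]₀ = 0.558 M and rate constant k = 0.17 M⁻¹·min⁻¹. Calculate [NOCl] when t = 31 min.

0.1416 M

Step 1: For a second-order reaction: 1/[NOCl] = 1/[NOCl]₀ + kt
Step 2: 1/[NOCl] = 1/0.558 + 0.17 × 31
Step 3: 1/[NOCl] = 1.792 + 5.27 = 7.062
Step 4: [NOCl] = 1/7.062 = 0.1416 M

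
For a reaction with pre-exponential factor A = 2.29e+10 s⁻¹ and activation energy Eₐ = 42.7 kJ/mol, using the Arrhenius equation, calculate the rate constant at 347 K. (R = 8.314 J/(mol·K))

8.55e+03 s⁻¹

Step 1: Use the Arrhenius equation: k = A × exp(-Eₐ/RT)
Step 2: Convert Eₐ to J/mol: 42.7 kJ/mol = 42700 J/mol
Step 3: Calculate the exponent: -Eₐ/(RT) = -42700/(8.314 × 347) = -14.80091
Step 4: k = 2.29e+10 × exp(-14.80091)
Step 5: k = 2.29e+10 × 3.73290e-07 = 8.5483e+03 s⁻¹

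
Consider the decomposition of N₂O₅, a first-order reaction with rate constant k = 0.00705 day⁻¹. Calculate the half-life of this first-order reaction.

98.32 day

Step 1: For a first-order reaction, t₁/₂ = ln(2)/k
Step 2: t₁/₂ = ln(2)/0.00705
Step 3: t₁/₂ = 0.6931/0.00705 = 98.32 day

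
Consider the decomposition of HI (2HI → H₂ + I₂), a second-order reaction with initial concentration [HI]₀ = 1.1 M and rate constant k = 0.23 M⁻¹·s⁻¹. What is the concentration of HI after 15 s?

0.2294 M

Step 1: For a second-order reaction: 1/[HI] = 1/[HI]₀ + kt
Step 2: 1/[HI] = 1/1.1 + 0.23 × 15
Step 3: 1/[HI] = 0.9091 + 3.45 = 4.359
Step 4: [HI] = 1/4.359 = 0.2294 M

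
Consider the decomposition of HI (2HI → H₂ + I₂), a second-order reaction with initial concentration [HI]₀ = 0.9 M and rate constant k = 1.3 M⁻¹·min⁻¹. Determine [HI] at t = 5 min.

0.1314 M

Step 1: For a second-order reaction: 1/[HI] = 1/[HI]₀ + kt
Step 2: 1/[HI] = 1/0.9 + 1.3 × 5
Step 3: 1/[HI] = 1.111 + 6.5 = 7.611
Step 4: [HI] = 1/7.611 = 0.1314 M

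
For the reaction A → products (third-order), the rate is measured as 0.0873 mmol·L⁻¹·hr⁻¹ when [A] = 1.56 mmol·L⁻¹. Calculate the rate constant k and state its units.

0.023 (mmol·L⁻¹)⁻²·hr⁻¹

Step 1: rate = k[A]^3, so k = rate / [A]^3.
Step 2: k = 0.0873 / (1.56)^3 = 0.0873 / 3.796.
Step 3: k = 0.023 (mmol·L⁻¹)⁻²·hr⁻¹.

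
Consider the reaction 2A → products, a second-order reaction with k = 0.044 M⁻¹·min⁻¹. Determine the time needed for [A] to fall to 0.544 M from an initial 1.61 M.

27.66 min

Step 1: For second-order: t = (1/[A] - 1/[A]₀)/k
Step 2: t = (1/0.544 - 1/1.61)/0.044
Step 3: t = (1.838 - 0.6211)/0.044
Step 4: t = 1.217/0.044 = 27.66 min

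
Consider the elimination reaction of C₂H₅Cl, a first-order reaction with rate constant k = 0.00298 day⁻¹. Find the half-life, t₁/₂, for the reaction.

232.6 day

Step 1: For a first-order reaction, t₁/₂ = ln(2)/k
Step 2: t₁/₂ = ln(2)/0.00298
Step 3: t₁/₂ = 0.6931/0.00298 = 232.6 day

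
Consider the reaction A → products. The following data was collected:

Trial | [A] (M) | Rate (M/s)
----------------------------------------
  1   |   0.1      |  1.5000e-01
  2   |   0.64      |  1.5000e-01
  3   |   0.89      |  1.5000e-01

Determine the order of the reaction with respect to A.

zeroth order (0)

Step 1: Compare trials - when concentration changes, rate stays constant.
Step 2: rate₂/rate₁ = 1.5000e-01/1.5000e-01 = 1
Step 3: [A]₂/[A]₁ = 0.64/0.1 = 6.4
Step 4: Since rate ratio ≈ (conc ratio)^0, the reaction is zeroth order.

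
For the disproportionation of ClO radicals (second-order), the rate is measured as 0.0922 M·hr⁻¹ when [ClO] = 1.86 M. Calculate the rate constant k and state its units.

0.02665 M⁻¹·hr⁻¹

Step 1: rate = k[ClO]^2, so k = rate / [ClO]^2.
Step 2: k = 0.0922 / (1.86)^2 = 0.0922 / 3.46.
Step 3: k = 0.02665 M⁻¹·hr⁻¹.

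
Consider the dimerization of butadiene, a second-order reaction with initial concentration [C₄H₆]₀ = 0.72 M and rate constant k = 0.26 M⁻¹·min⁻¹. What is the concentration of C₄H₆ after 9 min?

0.2682 M

Step 1: For a second-order reaction: 1/[C₄H₆] = 1/[C₄H₆]₀ + kt
Step 2: 1/[C₄H₆] = 1/0.72 + 0.26 × 9
Step 3: 1/[C₄H₆] = 1.389 + 2.34 = 3.729
Step 4: [C₄H₆] = 1/3.729 = 0.2682 M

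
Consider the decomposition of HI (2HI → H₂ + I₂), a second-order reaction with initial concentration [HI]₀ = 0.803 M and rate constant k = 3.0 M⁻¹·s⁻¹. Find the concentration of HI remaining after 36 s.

0.009154 M

Step 1: For a second-order reaction: 1/[HI] = 1/[HI]₀ + kt
Step 2: 1/[HI] = 1/0.803 + 3.0 × 36
Step 3: 1/[HI] = 1.245 + 108 = 109.2
Step 4: [HI] = 1/109.2 = 0.009154 M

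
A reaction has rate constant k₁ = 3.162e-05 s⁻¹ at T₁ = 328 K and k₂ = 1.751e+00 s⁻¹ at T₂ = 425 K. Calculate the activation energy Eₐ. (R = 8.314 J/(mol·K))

130.5 kJ/mol

Step 1: Use the two-temperature Arrhenius form: ln(k₂/k₁) = -Eₐ/R × (1/T₂ - 1/T₁)
Step 2: ln(k₂/k₁) = ln(1.751e+00/3.162e-05) = ln(55376.3) = 10.9219
Step 3: 1/T₂ - 1/T₁ = 1/425 - 1/328 = -6.958393e-04 K⁻¹
Step 4: Eₐ = -R × ln(k₂/k₁) / (1/T₂ - 1/T₁) = -8.314 × 10.9219 / -6.958393e-04
Step 5: Eₐ = 1.3050e+05 J/mol = 130.5 kJ/mol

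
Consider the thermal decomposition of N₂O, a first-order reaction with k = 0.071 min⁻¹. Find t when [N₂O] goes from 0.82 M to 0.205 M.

19.53 min

Step 1: For first-order: t = ln([N₂O]₀/[N₂O])/k
Step 2: t = ln(0.82/0.205)/0.071
Step 3: t = ln(4)/0.071
Step 4: t = 1.386/0.071 = 19.53 min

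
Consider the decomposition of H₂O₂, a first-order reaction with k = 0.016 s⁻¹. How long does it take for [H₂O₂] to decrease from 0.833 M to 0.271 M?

70.18 s

Step 1: For first-order: t = ln([H₂O₂]₀/[H₂O₂])/k
Step 2: t = ln(0.833/0.271)/0.016
Step 3: t = ln(3.074)/0.016
Step 4: t = 1.123/0.016 = 70.18 s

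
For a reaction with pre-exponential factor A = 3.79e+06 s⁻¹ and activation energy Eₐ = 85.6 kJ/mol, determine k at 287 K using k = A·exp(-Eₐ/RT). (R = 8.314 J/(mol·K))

9.97e-10 s⁻¹

Step 1: Use the Arrhenius equation: k = A × exp(-Eₐ/RT)
Step 2: Convert Eₐ to J/mol: 85.6 kJ/mol = 85600 J/mol
Step 3: Calculate the exponent: -Eₐ/(RT) = -85600/(8.314 × 287) = -35.87417
Step 4: k = 3.79e+06 × exp(-35.87417)
Step 5: k = 3.79e+06 × 2.63055e-16 = 9.9698e-10 s⁻¹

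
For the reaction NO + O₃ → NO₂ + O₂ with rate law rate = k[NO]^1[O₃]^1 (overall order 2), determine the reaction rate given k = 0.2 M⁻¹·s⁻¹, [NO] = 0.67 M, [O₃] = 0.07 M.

0.00938 M/s

Step 1: The rate law is rate = k[NO]^1[O₃]^1, overall order = 1+1 = 2
Step 2: Substitute values: rate = 0.2 × (0.67)^1 × (0.07)^1
Step 3: rate = 0.2 × 0.67 × 0.07 = 0.00938 M/s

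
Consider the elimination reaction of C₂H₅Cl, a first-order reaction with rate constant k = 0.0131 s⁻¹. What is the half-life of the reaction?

52.91 s

Step 1: For a first-order reaction, t₁/₂ = ln(2)/k
Step 2: t₁/₂ = ln(2)/0.0131
Step 3: t₁/₂ = 0.6931/0.0131 = 52.91 s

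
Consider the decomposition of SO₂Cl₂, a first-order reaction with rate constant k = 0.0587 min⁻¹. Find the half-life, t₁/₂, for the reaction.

11.81 min

Step 1: For a first-order reaction, t₁/₂ = ln(2)/k
Step 2: t₁/₂ = ln(2)/0.0587
Step 3: t₁/₂ = 0.6931/0.0587 = 11.81 min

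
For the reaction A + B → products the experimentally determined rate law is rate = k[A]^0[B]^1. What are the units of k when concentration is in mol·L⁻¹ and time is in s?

s⁻¹

Step 1: Overall order = 0 + 1 = 1.
Step 2: rate has units mol·L⁻¹·s⁻¹; [A]^0[B]^1 has units (mol·L⁻¹)^1.
Step 3: k = rate/([A]^0[B]^1), so units of k = (mol·L⁻¹)^(1-1)·s⁻¹ = s⁻¹.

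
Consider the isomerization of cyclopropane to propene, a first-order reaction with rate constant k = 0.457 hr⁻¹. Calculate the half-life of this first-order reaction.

1.517 hr

Step 1: For a first-order reaction, t₁/₂ = ln(2)/k
Step 2: t₁/₂ = ln(2)/0.457
Step 3: t₁/₂ = 0.6931/0.457 = 1.517 hr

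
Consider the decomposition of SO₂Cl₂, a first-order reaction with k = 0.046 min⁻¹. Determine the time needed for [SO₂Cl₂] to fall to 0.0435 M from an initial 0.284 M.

40.79 min

Step 1: For first-order: t = ln([SO₂Cl₂]₀/[SO₂Cl₂])/k
Step 2: t = ln(0.284/0.0435)/0.046
Step 3: t = ln(6.529)/0.046
Step 4: t = 1.876/0.046 = 40.79 min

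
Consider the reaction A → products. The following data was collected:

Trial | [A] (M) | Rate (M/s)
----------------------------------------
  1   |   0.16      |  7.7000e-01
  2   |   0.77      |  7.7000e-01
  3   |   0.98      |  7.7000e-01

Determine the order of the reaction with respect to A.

zeroth order (0)

Step 1: Compare trials - when concentration changes, rate stays constant.
Step 2: rate₂/rate₁ = 7.7000e-01/7.7000e-01 = 1
Step 3: [A]₂/[A]₁ = 0.77/0.16 = 4.812
Step 4: Since rate ratio ≈ (conc ratio)^0, the reaction is zeroth order.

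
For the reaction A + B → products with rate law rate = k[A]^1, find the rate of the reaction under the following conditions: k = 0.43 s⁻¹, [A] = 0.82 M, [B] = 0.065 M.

0.3526 M/s

Step 1: The rate law is rate = k[A]^1
Step 2: Note that the rate does not depend on [B] (zero order in B).
Step 3: rate = 0.43 × (0.82)^1 = 0.3526 M/s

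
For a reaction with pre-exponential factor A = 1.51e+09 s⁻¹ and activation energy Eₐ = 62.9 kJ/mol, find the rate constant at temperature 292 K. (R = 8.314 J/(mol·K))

8.45e-03 s⁻¹

Step 1: Use the Arrhenius equation: k = A × exp(-Eₐ/RT)
Step 2: Convert Eₐ to J/mol: 62.9 kJ/mol = 62900 J/mol
Step 3: Calculate the exponent: -Eₐ/(RT) = -62900/(8.314 × 292) = -25.90942
Step 4: k = 1.51e+09 × exp(-25.90942)
Step 5: k = 1.51e+09 × 5.59348e-12 = 8.4462e-03 s⁻¹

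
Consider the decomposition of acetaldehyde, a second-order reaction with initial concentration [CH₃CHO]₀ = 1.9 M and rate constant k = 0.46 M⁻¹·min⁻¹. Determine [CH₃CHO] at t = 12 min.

0.1654 M

Step 1: For a second-order reaction: 1/[CH₃CHO] = 1/[CH₃CHO]₀ + kt
Step 2: 1/[CH₃CHO] = 1/1.9 + 0.46 × 12
Step 3: 1/[CH₃CHO] = 0.5263 + 5.52 = 6.046
Step 4: [CH₃CHO] = 1/6.046 = 0.1654 M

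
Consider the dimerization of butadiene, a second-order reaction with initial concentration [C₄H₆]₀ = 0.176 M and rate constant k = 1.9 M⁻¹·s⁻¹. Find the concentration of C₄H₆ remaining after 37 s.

0.01316 M

Step 1: For a second-order reaction: 1/[C₄H₆] = 1/[C₄H₆]₀ + kt
Step 2: 1/[C₄H₆] = 1/0.176 + 1.9 × 37
Step 3: 1/[C₄H₆] = 5.682 + 70.3 = 75.98
Step 4: [C₄H₆] = 1/75.98 = 0.01316 M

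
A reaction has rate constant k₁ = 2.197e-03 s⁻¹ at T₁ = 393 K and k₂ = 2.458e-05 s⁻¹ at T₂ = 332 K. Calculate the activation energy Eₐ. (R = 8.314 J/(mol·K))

79.9 kJ/mol

Step 1: Use the two-temperature Arrhenius form: ln(k₂/k₁) = -Eₐ/R × (1/T₂ - 1/T₁)
Step 2: ln(k₂/k₁) = ln(2.458e-05/2.197e-03) = ln(0.011188) = -4.49291
Step 3: 1/T₂ - 1/T₁ = 1/332 - 1/393 = 4.675189e-04 K⁻¹
Step 4: Eₐ = -R × ln(k₂/k₁) / (1/T₂ - 1/T₁) = -8.314 × -4.49291 / 4.675189e-04
Step 5: Eₐ = 7.9899e+04 J/mol = 79.9 kJ/mol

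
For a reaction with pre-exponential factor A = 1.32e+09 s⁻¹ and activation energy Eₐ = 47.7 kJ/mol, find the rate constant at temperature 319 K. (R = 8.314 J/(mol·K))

2.04e+01 s⁻¹

Step 1: Use the Arrhenius equation: k = A × exp(-Eₐ/RT)
Step 2: Convert Eₐ to J/mol: 47.7 kJ/mol = 47700 J/mol
Step 3: Calculate the exponent: -Eₐ/(RT) = -47700/(8.314 × 319) = -17.98530
Step 4: k = 1.32e+09 × exp(-17.98530)
Step 5: k = 1.32e+09 × 1.54555e-08 = 2.0401e+01 s⁻¹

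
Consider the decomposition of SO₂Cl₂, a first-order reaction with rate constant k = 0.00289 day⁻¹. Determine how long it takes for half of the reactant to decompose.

239.8 day

Step 1: For a first-order reaction, t₁/₂ = ln(2)/k
Step 2: t₁/₂ = ln(2)/0.00289
Step 3: t₁/₂ = 0.6931/0.00289 = 239.8 day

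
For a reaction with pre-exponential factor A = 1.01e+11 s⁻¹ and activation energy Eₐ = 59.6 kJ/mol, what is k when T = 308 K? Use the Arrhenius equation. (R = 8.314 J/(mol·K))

7.87e+00 s⁻¹

Step 1: Use the Arrhenius equation: k = A × exp(-Eₐ/RT)
Step 2: Convert Eₐ to J/mol: 59.6 kJ/mol = 59600 J/mol
Step 3: Calculate the exponent: -Eₐ/(RT) = -59600/(8.314 × 308) = -23.27478
Step 4: k = 1.01e+11 × exp(-23.27478)
Step 5: k = 1.01e+11 × 7.79635e-11 = 7.8743e+00 s⁻¹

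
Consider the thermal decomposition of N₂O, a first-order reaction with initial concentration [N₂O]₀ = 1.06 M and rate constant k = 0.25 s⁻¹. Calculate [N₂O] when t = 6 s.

0.2365 M

Step 1: For a first-order reaction: [N₂O] = [N₂O]₀ × e^(-kt)
Step 2: [N₂O] = 1.06 × e^(-0.25 × 6)
Step 3: [N₂O] = 1.06 × e^(-1.5)
Step 4: [N₂O] = 1.06 × 0.22313 = 0.2365 M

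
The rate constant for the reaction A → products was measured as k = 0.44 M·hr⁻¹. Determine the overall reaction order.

zeroth order (0)

Step 1: The units of k for an nth-order reaction are (concentration)^(1-n)·(time)⁻¹.
Step 2: Here k has units M·hr⁻¹, so the concentration exponent is 1.
Step 3: 1 - n = 1 ⇒ n = 0. The reaction is zeroth order.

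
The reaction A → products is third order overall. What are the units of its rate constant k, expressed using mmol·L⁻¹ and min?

(mmol·L⁻¹)⁻²·min⁻¹

Step 1: For overall order n, rate = k × (concentration)^n.
Step 2: Rate has units mmol·L⁻¹·min⁻¹; concentration term has units (mmol·L⁻¹)^3.
Step 3: k = rate / (concentration)^n, so units of k = (mmol·L⁻¹)^(1-3)·min⁻¹ = (mmol·L⁻¹)⁻²·min⁻¹.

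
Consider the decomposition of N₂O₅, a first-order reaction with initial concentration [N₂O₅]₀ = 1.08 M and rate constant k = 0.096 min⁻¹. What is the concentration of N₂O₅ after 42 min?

0.01916 M

Step 1: For a first-order reaction: [N₂O₅] = [N₂O₅]₀ × e^(-kt)
Step 2: [N₂O₅] = 1.08 × e^(-0.096 × 42)
Step 3: [N₂O₅] = 1.08 × e^(-4.032)
Step 4: [N₂O₅] = 1.08 × 0.0177388 = 0.01916 M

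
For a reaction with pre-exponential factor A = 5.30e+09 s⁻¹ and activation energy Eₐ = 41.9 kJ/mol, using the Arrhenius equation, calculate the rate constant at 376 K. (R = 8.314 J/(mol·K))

8.00e+03 s⁻¹

Step 1: Use the Arrhenius equation: k = A × exp(-Eₐ/RT)
Step 2: Convert Eₐ to J/mol: 41.9 kJ/mol = 41900 J/mol
Step 3: Calculate the exponent: -Eₐ/(RT) = -41900/(8.314 × 376) = -13.40344
Step 4: k = 5.30e+09 × exp(-13.40344)
Step 5: k = 5.30e+09 × 1.50994e-06 = 8.0027e+03 s⁻¹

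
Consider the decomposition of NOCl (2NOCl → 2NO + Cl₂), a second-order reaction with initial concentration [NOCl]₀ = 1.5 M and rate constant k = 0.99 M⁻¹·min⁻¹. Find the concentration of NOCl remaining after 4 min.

0.2161 M

Step 1: For a second-order reaction: 1/[NOCl] = 1/[NOCl]₀ + kt
Step 2: 1/[NOCl] = 1/1.5 + 0.99 × 4
Step 3: 1/[NOCl] = 0.6667 + 3.96 = 4.627
Step 4: [NOCl] = 1/4.627 = 0.2161 M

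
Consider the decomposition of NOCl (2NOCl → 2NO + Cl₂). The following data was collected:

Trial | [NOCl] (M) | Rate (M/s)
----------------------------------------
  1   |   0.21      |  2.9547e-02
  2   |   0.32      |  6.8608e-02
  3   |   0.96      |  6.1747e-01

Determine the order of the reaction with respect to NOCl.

second order (2)

Step 1: Compare trials to find order n where rate₂/rate₁ = ([NOCl]₂/[NOCl]₁)^n
Step 2: rate₂/rate₁ = 6.8608e-02/2.9547e-02 = 2.322
Step 3: [NOCl]₂/[NOCl]₁ = 0.32/0.21 = 1.524
Step 4: n = ln(2.322)/ln(1.524) = 2.00 ≈ 2
Step 5: The reaction is second order in NOCl.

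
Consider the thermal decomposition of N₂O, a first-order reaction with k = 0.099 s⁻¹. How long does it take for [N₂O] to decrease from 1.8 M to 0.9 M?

7.001 s

Step 1: For first-order: t = ln([N₂O]₀/[N₂O])/k
Step 2: t = ln(1.8/0.9)/0.099
Step 3: t = ln(2)/0.099
Step 4: t = 0.6931/0.099 = 7.001 s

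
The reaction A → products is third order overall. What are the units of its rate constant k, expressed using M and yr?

M⁻²·yr⁻¹

Step 1: For overall order n, rate = k × (concentration)^n.
Step 2: Rate has units M·yr⁻¹; concentration term has units M^3.
Step 3: k = rate / (concentration)^n, so units of k = M^(1-3)·yr⁻¹ = M⁻²·yr⁻¹.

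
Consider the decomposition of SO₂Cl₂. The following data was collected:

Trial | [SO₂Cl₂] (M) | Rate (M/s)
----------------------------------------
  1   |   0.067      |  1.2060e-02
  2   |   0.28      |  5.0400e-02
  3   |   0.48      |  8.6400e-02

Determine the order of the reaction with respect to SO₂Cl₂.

first order (1)

Step 1: Compare trials to find order n where rate₂/rate₁ = ([SO₂Cl₂]₂/[SO₂Cl₂]₁)^n
Step 2: rate₂/rate₁ = 5.0400e-02/1.2060e-02 = 4.179
Step 3: [SO₂Cl₂]₂/[SO₂Cl₂]₁ = 0.28/0.067 = 4.179
Step 4: n = ln(4.179)/ln(4.179) = 1.00 ≈ 1
Step 5: The reaction is first order in SO₂Cl₂.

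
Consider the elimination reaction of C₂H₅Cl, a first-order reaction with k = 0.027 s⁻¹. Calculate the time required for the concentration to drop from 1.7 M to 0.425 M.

51.34 s

Step 1: For first-order: t = ln([C₂H₅Cl]₀/[C₂H₅Cl])/k
Step 2: t = ln(1.7/0.425)/0.027
Step 3: t = ln(4)/0.027
Step 4: t = 1.386/0.027 = 51.34 s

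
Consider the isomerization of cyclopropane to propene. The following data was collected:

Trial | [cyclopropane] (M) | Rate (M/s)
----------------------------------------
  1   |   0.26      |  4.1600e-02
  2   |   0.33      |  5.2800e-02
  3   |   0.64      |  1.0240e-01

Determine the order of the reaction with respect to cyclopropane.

first order (1)

Step 1: Compare trials to find order n where rate₂/rate₁ = ([cyclopropane]₂/[cyclopropane]₁)^n
Step 2: rate₂/rate₁ = 5.2800e-02/4.1600e-02 = 1.269
Step 3: [cyclopropane]₂/[cyclopropane]₁ = 0.33/0.26 = 1.269
Step 4: n = ln(1.269)/ln(1.269) = 1.00 ≈ 1
Step 5: The reaction is first order in cyclopropane.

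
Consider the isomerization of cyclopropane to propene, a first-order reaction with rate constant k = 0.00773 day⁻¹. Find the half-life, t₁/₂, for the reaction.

89.67 day

Step 1: For a first-order reaction, t₁/₂ = ln(2)/k
Step 2: t₁/₂ = ln(2)/0.00773
Step 3: t₁/₂ = 0.6931/0.00773 = 89.67 day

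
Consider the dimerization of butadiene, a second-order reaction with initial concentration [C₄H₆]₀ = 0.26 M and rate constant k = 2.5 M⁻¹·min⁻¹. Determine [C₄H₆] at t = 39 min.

0.009867 M

Step 1: For a second-order reaction: 1/[C₄H₆] = 1/[C₄H₆]₀ + kt
Step 2: 1/[C₄H₆] = 1/0.26 + 2.5 × 39
Step 3: 1/[C₄H₆] = 3.846 + 97.5 = 101.3
Step 4: [C₄H₆] = 1/101.3 = 0.009867 M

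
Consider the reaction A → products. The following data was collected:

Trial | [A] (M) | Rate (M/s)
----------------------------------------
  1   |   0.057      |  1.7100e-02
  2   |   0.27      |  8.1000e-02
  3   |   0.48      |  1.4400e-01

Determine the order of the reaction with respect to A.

first order (1)

Step 1: Compare trials to find order n where rate₂/rate₁ = ([A]₂/[A]₁)^n
Step 2: rate₂/rate₁ = 8.1000e-02/1.7100e-02 = 4.737
Step 3: [A]₂/[A]₁ = 0.27/0.057 = 4.737
Step 4: n = ln(4.737)/ln(4.737) = 1.00 ≈ 1
Step 5: The reaction is first order in A.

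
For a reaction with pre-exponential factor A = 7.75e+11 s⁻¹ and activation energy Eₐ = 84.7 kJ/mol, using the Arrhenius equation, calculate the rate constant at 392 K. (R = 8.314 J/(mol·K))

4.00e+00 s⁻¹

Step 1: Use the Arrhenius equation: k = A × exp(-Eₐ/RT)
Step 2: Convert Eₐ to J/mol: 84.7 kJ/mol = 84700 J/mol
Step 3: Calculate the exponent: -Eₐ/(RT) = -84700/(8.314 × 392) = -25.98887
Step 4: k = 7.75e+11 × exp(-25.98887)
Step 5: k = 7.75e+11 × 5.16627e-12 = 4.0039e+00 s⁻¹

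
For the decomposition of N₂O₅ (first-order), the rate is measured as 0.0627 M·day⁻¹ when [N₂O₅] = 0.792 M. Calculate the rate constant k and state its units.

0.07917 day⁻¹

Step 1: rate = k[N₂O₅]^1, so k = rate / [N₂O₅]^1.
Step 2: k = 0.0627 / (0.792)^1 = 0.0627 / 0.792.
Step 3: k = 0.07917 day⁻¹.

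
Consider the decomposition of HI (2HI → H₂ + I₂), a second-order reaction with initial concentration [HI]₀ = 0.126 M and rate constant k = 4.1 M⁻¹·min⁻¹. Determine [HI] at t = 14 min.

0.01531 M

Step 1: For a second-order reaction: 1/[HI] = 1/[HI]₀ + kt
Step 2: 1/[HI] = 1/0.126 + 4.1 × 14
Step 3: 1/[HI] = 7.937 + 57.4 = 65.34
Step 4: [HI] = 1/65.34 = 0.01531 M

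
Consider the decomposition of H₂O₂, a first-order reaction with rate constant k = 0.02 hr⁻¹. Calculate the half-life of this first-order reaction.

34.66 hr

Step 1: For a first-order reaction, t₁/₂ = ln(2)/k
Step 2: t₁/₂ = ln(2)/0.02
Step 3: t₁/₂ = 0.6931/0.02 = 34.66 hr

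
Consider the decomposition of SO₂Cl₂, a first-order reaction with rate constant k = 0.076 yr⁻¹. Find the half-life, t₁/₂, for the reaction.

9.12 yr

Step 1: For a first-order reaction, t₁/₂ = ln(2)/k
Step 2: t₁/₂ = ln(2)/0.076
Step 3: t₁/₂ = 0.6931/0.076 = 9.12 yr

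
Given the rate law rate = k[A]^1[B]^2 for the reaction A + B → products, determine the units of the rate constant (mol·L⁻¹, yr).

(mol·L⁻¹)⁻²·yr⁻¹

Step 1: Overall order = 1 + 2 = 3.
Step 2: rate has units mol·L⁻¹·yr⁻¹; [A]^1[B]^2 has units (mol·L⁻¹)^3.
Step 3: k = rate/([A]^1[B]^2), so units of k = (mol·L⁻¹)^(1-3)·yr⁻¹ = (mol·L⁻¹)⁻²·yr⁻¹.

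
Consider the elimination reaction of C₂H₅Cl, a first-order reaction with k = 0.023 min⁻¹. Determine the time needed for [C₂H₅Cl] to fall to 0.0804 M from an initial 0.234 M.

46.45 min

Step 1: For first-order: t = ln([C₂H₅Cl]₀/[C₂H₅Cl])/k
Step 2: t = ln(0.234/0.0804)/0.023
Step 3: t = ln(2.91)/0.023
Step 4: t = 1.068/0.023 = 46.45 min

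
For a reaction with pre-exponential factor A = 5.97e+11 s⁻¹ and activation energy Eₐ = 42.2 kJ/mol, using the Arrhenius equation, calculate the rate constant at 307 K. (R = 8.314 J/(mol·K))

3.94e+04 s⁻¹

Step 1: Use the Arrhenius equation: k = A × exp(-Eₐ/RT)
Step 2: Convert Eₐ to J/mol: 42.2 kJ/mol = 42200 J/mol
Step 3: Calculate the exponent: -Eₐ/(RT) = -42200/(8.314 × 307) = -16.53347
Step 4: k = 5.97e+11 × exp(-16.53347)
Step 5: k = 5.97e+11 × 6.60093e-08 = 3.9408e+04 s⁻¹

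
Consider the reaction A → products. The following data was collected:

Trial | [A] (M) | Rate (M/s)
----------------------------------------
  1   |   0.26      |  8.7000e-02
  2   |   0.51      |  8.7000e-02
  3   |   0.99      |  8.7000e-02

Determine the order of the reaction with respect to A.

zeroth order (0)

Step 1: Compare trials - when concentration changes, rate stays constant.
Step 2: rate₂/rate₁ = 8.7000e-02/8.7000e-02 = 1
Step 3: [A]₂/[A]₁ = 0.51/0.26 = 1.962
Step 4: Since rate ratio ≈ (conc ratio)^0, the reaction is zeroth order.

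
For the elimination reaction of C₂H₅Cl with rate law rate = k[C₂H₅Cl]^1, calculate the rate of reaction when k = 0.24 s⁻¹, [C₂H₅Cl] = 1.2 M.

0.288 M/s

Step 1: Identify the rate law: rate = k[C₂H₅Cl]^1
Step 2: Substitute values: rate = 0.24 × (1.2)^1
Step 3: Calculate: rate = 0.24 × 1.2 = 0.288 M/s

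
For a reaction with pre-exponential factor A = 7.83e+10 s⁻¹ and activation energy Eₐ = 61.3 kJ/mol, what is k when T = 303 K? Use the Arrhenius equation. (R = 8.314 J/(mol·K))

2.12e+00 s⁻¹

Step 1: Use the Arrhenius equation: k = A × exp(-Eₐ/RT)
Step 2: Convert Eₐ to J/mol: 61.3 kJ/mol = 61300 J/mol
Step 3: Calculate the exponent: -Eₐ/(RT) = -61300/(8.314 × 303) = -24.33368
Step 4: k = 7.83e+10 × exp(-24.33368)
Step 5: k = 7.83e+10 × 2.70406e-11 = 2.1173e+00 s⁻¹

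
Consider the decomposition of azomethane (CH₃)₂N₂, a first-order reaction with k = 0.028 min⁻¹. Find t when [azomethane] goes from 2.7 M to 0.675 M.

49.51 min

Step 1: For first-order: t = ln([azomethane]₀/[azomethane])/k
Step 2: t = ln(2.7/0.675)/0.028
Step 3: t = ln(4)/0.028
Step 4: t = 1.386/0.028 = 49.51 min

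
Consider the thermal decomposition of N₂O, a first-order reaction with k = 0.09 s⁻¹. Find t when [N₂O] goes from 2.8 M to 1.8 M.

4.909 s

Step 1: For first-order: t = ln([N₂O]₀/[N₂O])/k
Step 2: t = ln(2.8/1.8)/0.09
Step 3: t = ln(1.556)/0.09
Step 4: t = 0.4418/0.09 = 4.909 s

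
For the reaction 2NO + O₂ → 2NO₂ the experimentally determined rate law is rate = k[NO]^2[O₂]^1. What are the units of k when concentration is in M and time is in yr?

M⁻²·yr⁻¹

Step 1: Overall order = 2 + 1 = 3.
Step 2: rate has units M·yr⁻¹; [NO]^2[O₂]^1 has units M^3.
Step 3: k = rate/([NO]^2[O₂]^1), so units of k = M^(1-3)·yr⁻¹ = M⁻²·yr⁻¹.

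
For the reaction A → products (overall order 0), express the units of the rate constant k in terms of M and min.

M·min⁻¹

Step 1: For overall order n, rate = k × (concentration)^n.
Step 2: Rate has units M·min⁻¹; concentration term has units M^0.
Step 3: k = rate / (concentration)^n, so units of k = M^(1-0)·min⁻¹ = M·min⁻¹.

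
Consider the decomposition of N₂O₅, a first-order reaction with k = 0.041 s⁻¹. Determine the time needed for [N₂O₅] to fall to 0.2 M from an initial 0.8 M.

33.81 s

Step 1: For first-order: t = ln([N₂O₅]₀/[N₂O₅])/k
Step 2: t = ln(0.8/0.2)/0.041
Step 3: t = ln(4)/0.041
Step 4: t = 1.386/0.041 = 33.81 s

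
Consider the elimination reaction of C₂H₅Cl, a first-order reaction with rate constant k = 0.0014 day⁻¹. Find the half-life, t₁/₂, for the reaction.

495.1 day

Step 1: For a first-order reaction, t₁/₂ = ln(2)/k
Step 2: t₁/₂ = ln(2)/0.0014
Step 3: t₁/₂ = 0.6931/0.0014 = 495.1 day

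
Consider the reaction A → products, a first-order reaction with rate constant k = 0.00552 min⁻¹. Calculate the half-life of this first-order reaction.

125.6 min

Step 1: For a first-order reaction, t₁/₂ = ln(2)/k
Step 2: t₁/₂ = ln(2)/0.00552
Step 3: t₁/₂ = 0.6931/0.00552 = 125.6 min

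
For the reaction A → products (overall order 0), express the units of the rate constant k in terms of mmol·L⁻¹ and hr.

mmol·L⁻¹·hr⁻¹

Step 1: For overall order n, rate = k × (concentration)^n.
Step 2: Rate has units mmol·L⁻¹·hr⁻¹; concentration term has units (mmol·L⁻¹)^0.
Step 3: k = rate / (concentration)^n, so units of k = (mmol·L⁻¹)^(1-0)·hr⁻¹ = mmol·L⁻¹·hr⁻¹.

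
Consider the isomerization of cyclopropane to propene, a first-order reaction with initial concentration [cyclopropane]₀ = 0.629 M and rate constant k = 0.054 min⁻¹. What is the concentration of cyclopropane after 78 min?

0.00932 M

Step 1: For a first-order reaction: [cyclopropane] = [cyclopropane]₀ × e^(-kt)
Step 2: [cyclopropane] = 0.629 × e^(-0.054 × 78)
Step 3: [cyclopropane] = 0.629 × e^(-4.212)
Step 4: [cyclopropane] = 0.629 × 0.0148167 = 0.00932 M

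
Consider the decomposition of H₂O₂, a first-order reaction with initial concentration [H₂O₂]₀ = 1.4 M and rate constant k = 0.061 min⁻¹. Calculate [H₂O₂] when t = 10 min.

0.7607 M

Step 1: For a first-order reaction: [H₂O₂] = [H₂O₂]₀ × e^(-kt)
Step 2: [H₂O₂] = 1.4 × e^(-0.061 × 10)
Step 3: [H₂O₂] = 1.4 × e^(-0.61)
Step 4: [H₂O₂] = 1.4 × 0.543351 = 0.7607 M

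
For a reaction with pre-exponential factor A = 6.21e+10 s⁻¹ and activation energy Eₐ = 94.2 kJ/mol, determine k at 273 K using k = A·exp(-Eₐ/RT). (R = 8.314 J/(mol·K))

5.87e-08 s⁻¹

Step 1: Use the Arrhenius equation: k = A × exp(-Eₐ/RT)
Step 2: Convert Eₐ to J/mol: 94.2 kJ/mol = 94200 J/mol
Step 3: Calculate the exponent: -Eₐ/(RT) = -94200/(8.314 × 273) = -41.50288
Step 4: k = 6.21e+10 × exp(-41.50288)
Step 5: k = 6.21e+10 × 9.45210e-19 = 5.8698e-08 s⁻¹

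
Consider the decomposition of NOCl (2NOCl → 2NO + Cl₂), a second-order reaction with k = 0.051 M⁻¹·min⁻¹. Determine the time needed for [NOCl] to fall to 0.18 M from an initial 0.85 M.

85.86 min

Step 1: For second-order: t = (1/[NOCl] - 1/[NOCl]₀)/k
Step 2: t = (1/0.18 - 1/0.85)/0.051
Step 3: t = (5.556 - 1.176)/0.051
Step 4: t = 4.379/0.051 = 85.86 min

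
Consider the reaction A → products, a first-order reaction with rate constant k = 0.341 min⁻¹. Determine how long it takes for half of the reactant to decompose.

2.033 min

Step 1: For a first-order reaction, t₁/₂ = ln(2)/k
Step 2: t₁/₂ = ln(2)/0.341
Step 3: t₁/₂ = 0.6931/0.341 = 2.033 min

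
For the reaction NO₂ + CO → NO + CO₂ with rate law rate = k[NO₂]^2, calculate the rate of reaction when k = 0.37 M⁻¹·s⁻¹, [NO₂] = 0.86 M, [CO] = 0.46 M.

0.2737 M/s

Step 1: The rate law is rate = k[NO₂]^2
Step 2: Note that the rate does not depend on [CO] (zero order in CO).
Step 3: rate = 0.37 × (0.86)^2 = 0.273652 M/s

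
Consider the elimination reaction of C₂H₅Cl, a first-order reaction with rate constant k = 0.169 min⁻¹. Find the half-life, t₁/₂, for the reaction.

4.101 min

Step 1: For a first-order reaction, t₁/₂ = ln(2)/k
Step 2: t₁/₂ = ln(2)/0.169
Step 3: t₁/₂ = 0.6931/0.169 = 4.101 min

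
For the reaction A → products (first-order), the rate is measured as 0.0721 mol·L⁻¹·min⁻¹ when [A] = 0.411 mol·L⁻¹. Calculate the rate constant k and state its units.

0.1754 min⁻¹

Step 1: rate = k[A]^1, so k = rate / [A]^1.
Step 2: k = 0.0721 / (0.411)^1 = 0.0721 / 0.411.
Step 3: k = 0.1754 min⁻¹.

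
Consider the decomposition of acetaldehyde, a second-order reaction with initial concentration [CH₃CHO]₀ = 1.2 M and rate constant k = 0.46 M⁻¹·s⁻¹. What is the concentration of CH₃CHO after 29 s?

0.07056 M

Step 1: For a second-order reaction: 1/[CH₃CHO] = 1/[CH₃CHO]₀ + kt
Step 2: 1/[CH₃CHO] = 1/1.2 + 0.46 × 29
Step 3: 1/[CH₃CHO] = 0.8333 + 13.34 = 14.17
Step 4: [CH₃CHO] = 1/14.17 = 0.07056 M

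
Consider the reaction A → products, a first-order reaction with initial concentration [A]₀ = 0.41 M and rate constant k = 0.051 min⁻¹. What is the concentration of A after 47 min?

0.03731 M

Step 1: For a first-order reaction: [A] = [A]₀ × e^(-kt)
Step 2: [A] = 0.41 × e^(-0.051 × 47)
Step 3: [A] = 0.41 × e^(-2.397)
Step 4: [A] = 0.41 × 0.0909905 = 0.03731 M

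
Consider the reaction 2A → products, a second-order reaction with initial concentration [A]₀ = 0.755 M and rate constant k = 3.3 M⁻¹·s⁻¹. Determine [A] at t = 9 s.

0.03223 M

Step 1: For a second-order reaction: 1/[A] = 1/[A]₀ + kt
Step 2: 1/[A] = 1/0.755 + 3.3 × 9
Step 3: 1/[A] = 1.325 + 29.7 = 31.02
Step 4: [A] = 1/31.02 = 0.03223 M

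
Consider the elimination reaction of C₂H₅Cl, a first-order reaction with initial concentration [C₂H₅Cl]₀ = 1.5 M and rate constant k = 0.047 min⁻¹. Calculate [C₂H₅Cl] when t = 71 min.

0.05332 M

Step 1: For a first-order reaction: [C₂H₅Cl] = [C₂H₅Cl]₀ × e^(-kt)
Step 2: [C₂H₅Cl] = 1.5 × e^(-0.047 × 71)
Step 3: [C₂H₅Cl] = 1.5 × e^(-3.337)
Step 4: [C₂H₅Cl] = 1.5 × 0.0355434 = 0.05332 M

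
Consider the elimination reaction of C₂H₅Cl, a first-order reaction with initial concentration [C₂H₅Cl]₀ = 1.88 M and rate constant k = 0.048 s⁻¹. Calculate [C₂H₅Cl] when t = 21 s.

0.6861 M

Step 1: For a first-order reaction: [C₂H₅Cl] = [C₂H₅Cl]₀ × e^(-kt)
Step 2: [C₂H₅Cl] = 1.88 × e^(-0.048 × 21)
Step 3: [C₂H₅Cl] = 1.88 × e^(-1.008)
Step 4: [C₂H₅Cl] = 1.88 × 0.364948 = 0.6861 M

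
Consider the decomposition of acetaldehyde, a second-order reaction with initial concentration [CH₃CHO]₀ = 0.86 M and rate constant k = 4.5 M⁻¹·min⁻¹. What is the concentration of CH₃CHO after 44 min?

0.005021 M

Step 1: For a second-order reaction: 1/[CH₃CHO] = 1/[CH₃CHO]₀ + kt
Step 2: 1/[CH₃CHO] = 1/0.86 + 4.5 × 44
Step 3: 1/[CH₃CHO] = 1.163 + 198 = 199.2
Step 4: [CH₃CHO] = 1/199.2 = 0.005021 M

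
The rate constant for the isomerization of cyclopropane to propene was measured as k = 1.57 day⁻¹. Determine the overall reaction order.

first order (1)

Step 1: The units of k for an nth-order reaction are (concentration)^(1-n)·(time)⁻¹.
Step 2: Here k has units day⁻¹, so the concentration exponent is 0.
Step 3: 1 - n = 0 ⇒ n = 1. The reaction is first order.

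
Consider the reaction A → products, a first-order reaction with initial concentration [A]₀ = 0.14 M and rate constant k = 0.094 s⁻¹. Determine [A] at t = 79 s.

8.338e-05 M

Step 1: For a first-order reaction: [A] = [A]₀ × e^(-kt)
Step 2: [A] = 0.14 × e^(-0.094 × 79)
Step 3: [A] = 0.14 × e^(-7.426)
Step 4: [A] = 0.14 × 0.000595565 = 8.338e-05 M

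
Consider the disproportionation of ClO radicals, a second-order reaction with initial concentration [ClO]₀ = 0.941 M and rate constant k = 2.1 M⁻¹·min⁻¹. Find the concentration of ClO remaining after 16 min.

0.02885 M

Step 1: For a second-order reaction: 1/[ClO] = 1/[ClO]₀ + kt
Step 2: 1/[ClO] = 1/0.941 + 2.1 × 16
Step 3: 1/[ClO] = 1.063 + 33.6 = 34.66
Step 4: [ClO] = 1/34.66 = 0.02885 M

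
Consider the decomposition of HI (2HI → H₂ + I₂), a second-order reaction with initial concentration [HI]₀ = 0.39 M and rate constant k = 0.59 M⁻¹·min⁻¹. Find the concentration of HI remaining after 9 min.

0.127 M

Step 1: For a second-order reaction: 1/[HI] = 1/[HI]₀ + kt
Step 2: 1/[HI] = 1/0.39 + 0.59 × 9
Step 3: 1/[HI] = 2.564 + 5.31 = 7.874
Step 4: [HI] = 1/7.874 = 0.127 M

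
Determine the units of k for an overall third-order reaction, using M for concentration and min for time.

M⁻²·min⁻¹

Step 1: For overall order n, rate = k × (concentration)^n.
Step 2: Rate has units M·min⁻¹; concentration term has units M^3.
Step 3: k = rate / (concentration)^n, so units of k = M^(1-3)·min⁻¹ = M⁻²·min⁻¹.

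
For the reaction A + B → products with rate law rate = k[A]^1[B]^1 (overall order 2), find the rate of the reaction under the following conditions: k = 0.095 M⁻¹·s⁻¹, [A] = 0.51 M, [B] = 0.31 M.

0.01502 M/s

Step 1: The rate law is rate = k[A]^1[B]^1, overall order = 1+1 = 2
Step 2: Substitute values: rate = 0.095 × (0.51)^1 × (0.31)^1
Step 3: rate = 0.095 × 0.51 × 0.31 = 0.0150195 M/s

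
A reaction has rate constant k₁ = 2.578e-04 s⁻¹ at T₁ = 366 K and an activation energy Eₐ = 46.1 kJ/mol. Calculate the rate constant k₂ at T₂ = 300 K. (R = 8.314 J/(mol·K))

9.200e-06 s⁻¹

Step 1: Use the two-temperature Arrhenius form: ln(k₂/k₁) = -Eₐ/R × (1/T₂ - 1/T₁)
Step 2: Convert Eₐ to J/mol: 46.1 kJ/mol = 46100 J/mol
Step 3: 1/T₂ - 1/T₁ = 1/300 - 1/366 = 6.010929e-04 K⁻¹
Step 4: ln(k₂/k₁) = -46100/8.314 × 6.010929e-04 = -3.33298
Step 5: k₂ = k₁ × exp(-3.33298) = 2.578e-04 × 3.56866e-02 = 9.200e-06 s⁻¹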